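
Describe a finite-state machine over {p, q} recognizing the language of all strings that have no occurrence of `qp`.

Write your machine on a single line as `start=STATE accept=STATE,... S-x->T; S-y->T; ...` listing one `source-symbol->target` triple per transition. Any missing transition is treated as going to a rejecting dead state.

start=s0; accept=s0,s1; s0-p->s0; s0-q->s1; s1-p->s2; s1-q->s1; s2-p->s2; s2-q->s2

Track partial matches of the forbidden pattern `qp`. State s2 is a dead state reached once `qp` has occurred; every other state accepts. s0 means no part of `qp` is currently matched.
3 states suffice.
        p   q  
>* s0   s0  s1 
 * s1   s2  s1 
   s2   s2  s2 
(> = start, * = accepting)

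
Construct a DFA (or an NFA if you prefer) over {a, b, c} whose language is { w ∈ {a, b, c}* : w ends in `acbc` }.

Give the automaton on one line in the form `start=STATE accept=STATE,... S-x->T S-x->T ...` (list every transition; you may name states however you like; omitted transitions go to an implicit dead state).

Let each state record the length of the longest suffix of the input read so far that is also a prefix of `acbc`. S1 means the last symbol is `a`; S2 means the last 2 symbols are `ac`; S3 means the last 3 symbols are `acb`; S4 means the last 4 symbols are `acbc`. Accept only at S4, where the string currently ends in `acbc`.
        a   b   c  
>  S0   S1  S0  S0 
   S1   S1  S0  S2 
   S2   S1  S3  S0 
   S3   S1  S0  S4 
 * S4   S1  S0  S0 
(> = start, * = accepting)

start=S0 accept=S4 S0-a->S1 S0-b->S0 S0-c->S0 S1-a->S1 S1-b->S0 S1-c->S2 S2-a->S1 S2-b->S3 S2-c->S0 S3-a->S1 S3-b->S0 S3-c->S4 S4-a->S1 S4-b->S0 S4-c->S0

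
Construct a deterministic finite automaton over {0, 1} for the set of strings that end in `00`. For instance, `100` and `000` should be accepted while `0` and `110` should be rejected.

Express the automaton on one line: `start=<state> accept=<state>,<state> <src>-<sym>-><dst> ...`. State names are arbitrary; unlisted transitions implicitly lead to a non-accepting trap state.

Let each state record the length of the longest suffix of the input read so far that is also a prefix of `00`. q1 means the last symbol is `0`; q2 means the last 2 symbols are `00`. Accept only at q2, where the string currently ends in `00`.
With 3 states:
        0   1  
>  q0   q1  q0 
   q1   q2  q0 
 * q2   q2  q0 
(> = start, * = accepting)

start=q0 accept=q2 q0-0->q1 q0-1->q0 q1-0->q2 q1-1->q0 q2-0->q2 q2-1->q0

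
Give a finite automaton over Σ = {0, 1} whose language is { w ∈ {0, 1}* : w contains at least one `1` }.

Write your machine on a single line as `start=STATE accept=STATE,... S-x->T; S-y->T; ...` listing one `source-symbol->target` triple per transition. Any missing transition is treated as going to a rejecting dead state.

Count `1`s, saturating at 2: state S0 means no `1` yet, S1 means one `1` seen, S2 means more than one. Each `1` increments (capped at S2); other symbols loop. Accept from {S1, S2}.
With 3 states:
        0   1  
>  S0   S0  S1 
 * S1   S1  S2 
 * S2   S2  S2 
(> = start, * = accepting)

start=S0; accept=S1,S2; S0-0->S0; S0-1->S1; S1-0->S1; S1-1->S2; S2-0->S2; S2-1->S2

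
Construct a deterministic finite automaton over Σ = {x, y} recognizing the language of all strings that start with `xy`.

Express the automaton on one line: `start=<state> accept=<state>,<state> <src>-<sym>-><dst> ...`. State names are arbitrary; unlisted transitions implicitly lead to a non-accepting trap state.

start=q0 accept=q2 q0-x->q1 q0-y->q3 q1-x->q3 q1-y->q2 q2-x->q2 q2-y->q2 q3-x->q3 q3-y->q3

Walk along `xy` while the input agrees: from q0 take `x` to q1, and so on. Any deviation drops to the rejecting sink q3. Once q2 is reached the prefix is confirmed and every continuation is accepted.
A 4-state machine:
        x   y  
>  q0   q1  q3 
   q1   q3  q2 
 * q2   q2  q2 
   q3   q3  q3 
(> = start, * = accepting)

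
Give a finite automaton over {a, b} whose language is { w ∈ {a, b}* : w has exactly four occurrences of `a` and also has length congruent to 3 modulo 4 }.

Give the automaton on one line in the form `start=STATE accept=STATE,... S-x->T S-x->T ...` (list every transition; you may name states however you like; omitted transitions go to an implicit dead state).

start=s0 accept=s20 s0-a->s1 s0-b->s2 s1-a->s3 s1-b->s4 s2-a->s4 s2-b->s5 s3-a->s6 s3-b->s7 s4-a->s7 s4-b->s8 s5-a->s8 s5-b->s9 s6-a->s10 s6-b->s11 s7-a->s11 s7-b->s12 s8-a->s12 s8-b->s13 s9-a->s13 s9-b->s0 s10-a->s14 s10-b->s15 s11-a->s15 s11-b->s16 s12-a->s16 s12-b->s17 s13-a->s17 s13-b->s1 s14-a->s14 s14-b->s14 s15-a->s14 s15-b->s18 s16-a->s18 s16-b->s19 s17-a->s19 s17-b->s3 s18-a->s14 s18-b->s20 s19-a->s20 s19-b->s6 s20-a->s14 s20-b->s10

Handle the two conditions separately and then intersect. One (6 states) tracks the count of `a`s, saturating at 5; the other (4 states) tracks the input length modulo 4. Each combined state is a pair, one component from each; accept when both components accept. Equivalent product states are then merged.
With 21 states:
          a    b  
>  s0     s1   s2 
   s1     s3   s4 
   s2     s4   s5 
   s3     s6   s7 
   s4     s7   s8 
   s5     s8   s9 
   s6    s10  s11 
   s7    s11  s12 
   s8    s12  s13 
   s9    s13   s0 
   s10   s14  s15 
   s11   s15  s16 
   s12   s16  s17 
   s13   s17   s1 
   s14   s14  s14 
   s15   s14  s18 
   s16   s18  s19 
   s17   s19   s3 
   s18   s14  s20 
   s19   s20   s6 
 * s20   s14  s10 
(> = start, * = accepting)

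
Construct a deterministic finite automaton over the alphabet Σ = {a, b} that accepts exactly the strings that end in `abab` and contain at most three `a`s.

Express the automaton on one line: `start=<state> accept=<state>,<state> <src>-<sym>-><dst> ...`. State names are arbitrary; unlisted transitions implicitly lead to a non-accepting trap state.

Handle the two conditions separately and then intersect. The first has 5 states tracking how much of the suffix `abab` has currently been matched; the second has 5 states tracking the count of `a`s, saturating at 4. A product state is a pair (one from each), accepting exactly when both do.
          a    b  
>  q0     q1   q0 
   q1     q2   q3 
   q2     q4   q5 
   q3     q6   q7 
   q4     q8   q9 
   q5    q10  q11 
   q6     q4  q12 
   q7     q2   q7 
   q8     q8  q13 
   q9    q14  q15 
   q10    q8  q16 
   q11    q4  q11 
 * q12   q10  q11 
   q13   q14  q17 
   q14    q8  q18 
   q15    q8  q15 
 * q16   q14  q15 
   q17    q8  q17 
   q18   q14  q17 
(> = start, * = accepting)

start=q0 accept=q12,q16 q0-a->q1 q0-b->q0 q1-a->q2 q1-b->q3 q2-a->q4 q2-b->q5 q3-a->q6 q3-b->q7 q4-a->q8 q4-b->q9 q5-a->q10 q5-b->q11 q6-a->q4 q6-b->q12 q7-a->q2 q7-b->q7 q8-a->q8 q8-b->q13 q9-a->q14 q9-b->q15 q10-a->q8 q10-b->q16 q11-a->q4 q11-b->q11 q12-a->q10 q12-b->q11 q13-a->q14 q13-b->q17 q14-a->q8 q14-b->q18 q15-a->q8 q15-b->q15 q16-a->q14 q16-b->q15 q17-a->q8 q17-b->q17 q18-a->q14 q18-b->q17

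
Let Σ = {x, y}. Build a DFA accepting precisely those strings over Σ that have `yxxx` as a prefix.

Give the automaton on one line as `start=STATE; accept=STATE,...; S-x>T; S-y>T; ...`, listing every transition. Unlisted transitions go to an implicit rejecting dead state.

Check the first 4 symbols one by one: q0 through q3 record how many have matched `yxxx` so far; any wrong symbol goes to the dead state q5. After all 4 match we enter the accepting sink q4.
A 6-state machine:
        x   y  
>  q0   q5  q1 
   q1   q2  q5 
   q2   q3  q5 
   q3   q4  q5 
 * q4   q4  q4 
   q5   q5  q5 
(> = start, * = accepting)

start=q0; accept=q4; q0-x>q5; q0-y>q1; q1-x>q2; q1-y>q5; q2-x>q3; q2-y>q5; q3-x>q4; q3-y>q5; q4-x>q4; q4-y>q4; q5-x>q5; q5-y>q5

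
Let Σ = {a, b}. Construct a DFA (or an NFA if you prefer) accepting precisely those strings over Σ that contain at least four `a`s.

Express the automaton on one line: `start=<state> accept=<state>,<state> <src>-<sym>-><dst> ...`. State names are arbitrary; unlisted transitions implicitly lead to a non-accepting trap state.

start=s0 accept=s4,s5 s0-a->s1 s0-b->s0 s1-a->s2 s1-b->s1 s2-a->s3 s2-b->s2 s3-a->s4 s3-b->s3 s4-a->s5 s4-b->s4 s5-a->s5 s5-b->s5

Only the number of `a`s matters, and only up to 5. Make a chain s0 → s1 → s2 → s3 → s4 → s5 advanced by each `a` (with s5 absorbing); every other symbol self-loops. The accepting set is {s4, s5}.
6 states suffice.
        a   b  
>  s0   s1  s0 
   s1   s2  s1 
   s2   s3  s2 
   s3   s4  s3 
 * s4   s5  s4 
 * s5   s5  s5 
(> = start, * = accepting)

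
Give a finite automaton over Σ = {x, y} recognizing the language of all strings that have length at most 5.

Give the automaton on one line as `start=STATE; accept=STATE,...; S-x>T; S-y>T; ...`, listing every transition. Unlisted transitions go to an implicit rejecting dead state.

start=s0; accept=s0,s1,s2,s3,s4,s5; s0-x>s1; s0-y>s1; s1-x>s2; s1-y>s2; s2-x>s3; s2-y>s3; s3-x>s4; s3-y>s4; s4-x>s5; s4-y>s5; s5-x>s6; s5-y>s6; s6-x>s6; s6-y>s6

Count input length up to 6: every symbol moves from s0 toward s6, which means 'more than 5' and absorbs. Accept from {s0, s1, s2, s3, s4, s5}.
A 7-state machine:
        x   y  
>* s0   s1  s1 
 * s1   s2  s2 
 * s2   s3  s3 
 * s3   s4  s4 
 * s4   s5  s5 
 * s5   s6  s6 
   s6   s6  s6 
(> = start, * = accepting)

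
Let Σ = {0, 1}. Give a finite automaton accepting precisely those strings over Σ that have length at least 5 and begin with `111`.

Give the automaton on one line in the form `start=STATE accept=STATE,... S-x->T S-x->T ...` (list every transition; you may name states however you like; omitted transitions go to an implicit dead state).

start=A accept=K,M A-0->B A-1->C B-0->D B-1->D C-0->D C-1->E D-0->F D-1->F E-0->F E-1->G F-0->H F-1->H G-0->I G-1->I H-0->J H-1->J I-0->K I-1->K J-0->L J-1->L K-0->M K-1->M L-0->L L-1->L M-0->M M-1->M

Build one automaton per condition and run them in lockstep. The first has 7 states tracking the input length, saturating at 6; the second has 5 states tracking whether the input so far still matches the prefix `111`. A product state is a pair (one from each), accepting exactly when both do.
       0  1 
>  A   B  C 
   B   D  D 
   C   D  E 
   D   F  F 
   E   F  G 
   F   H  H 
   G   I  I 
   H   J  J 
   I   K  K 
   J   L  L 
 * K   M  M 
   L   L  L 
 * M   M  M 
(> = start, * = accepting)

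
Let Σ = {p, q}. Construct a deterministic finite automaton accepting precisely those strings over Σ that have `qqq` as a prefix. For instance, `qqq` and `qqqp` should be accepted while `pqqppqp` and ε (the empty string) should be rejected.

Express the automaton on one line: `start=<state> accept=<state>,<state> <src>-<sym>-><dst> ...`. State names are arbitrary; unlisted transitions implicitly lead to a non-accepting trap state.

start=S0 accept=S3 S0-p->S4 S0-q->S1 S1-p->S4 S1-q->S2 S2-p->S4 S2-q->S3 S3-p->S3 S3-q->S3 S4-p->S4 S4-q->S4

Check the first 3 symbols one by one: S0 through S2 record how many have matched `qqq` so far; any wrong symbol goes to the dead state S4. After all 3 match we enter the accepting sink S3.
A 5-state machine:
        p   q  
>  S0   S4  S1 
   S1   S4  S2 
   S2   S4  S3 
 * S3   S3  S3 
   S4   S4  S4 
(> = start, * = accepting)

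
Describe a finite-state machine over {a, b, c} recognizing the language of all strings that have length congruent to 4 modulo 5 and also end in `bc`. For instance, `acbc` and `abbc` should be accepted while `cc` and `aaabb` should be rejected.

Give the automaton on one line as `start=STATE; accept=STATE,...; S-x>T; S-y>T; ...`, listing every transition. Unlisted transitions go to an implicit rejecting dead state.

Run two small machines in parallel and take their product. One (5 states) tracks the input length modulo 5; the other (3 states) tracks how much of the suffix `bc` has currently been matched. Each combined state is a pair, one component from each; accept when both components accept.
15 states suffice.
          a    b    c  
>  S0     S1   S2   S1 
   S1     S3   S4   S3 
   S2     S3   S4   S5 
   S3     S6   S7   S6 
   S4     S6   S7   S8 
   S5     S6   S7   S6 
   S6     S9  S10   S9 
   S7     S9  S10  S11 
   S8     S9  S10   S9 
   S9     S0  S12   S0 
   S10    S0  S12  S13 
 * S11    S0  S12   S0 
   S12    S1   S2  S14 
   S13    S1   S2   S1 
   S14    S3   S4   S3 
(> = start, * = accepting)

start=S0; accept=S11; S0-a>S1; S0-b>S2; S0-c>S1; S1-a>S3; S1-b>S4; S1-c>S3; S2-a>S3; S2-b>S4; S2-c>S5; S3-a>S6; S3-b>S7; S3-c>S6; S4-a>S6; S4-b>S7; S4-c>S8; S5-a>S6; S5-b>S7; S5-c>S6; S6-a>S9; S6-b>S10; S6-c>S9; S7-a>S9; S7-b>S10; S7-c>S11; S8-a>S9; S8-b>S10; S8-c>S9; S9-a>S0; S9-b>S12; S9-c>S0; S10-a>S0; S10-b>S12; S10-c>S13; S11-a>S0; S11-b>S12; S11-c>S0; S12-a>S1; S12-b>S2; S12-c>S14; S13-a>S1; S13-b>S2; S13-c>S1; S14-a>S3; S14-b>S4; S14-c>S3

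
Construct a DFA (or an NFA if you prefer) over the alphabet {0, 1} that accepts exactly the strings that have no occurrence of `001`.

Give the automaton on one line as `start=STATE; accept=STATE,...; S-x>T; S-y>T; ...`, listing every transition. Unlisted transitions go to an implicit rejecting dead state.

start=A; accept=A,B,C; A-0>B; A-1>A; B-0>C; B-1>A; C-0>C; C-1>D; D-0>D; D-1>D

Track partial matches of the forbidden pattern `001`. State D is a dead state reached once `001` has occurred; every other state accepts. A means no part of `001` is currently matched.
With 4 states:
       0  1 
>* A   B  A 
 * B   C  A 
 * C   C  D 
   D   D  D 
(> = start, * = accepting)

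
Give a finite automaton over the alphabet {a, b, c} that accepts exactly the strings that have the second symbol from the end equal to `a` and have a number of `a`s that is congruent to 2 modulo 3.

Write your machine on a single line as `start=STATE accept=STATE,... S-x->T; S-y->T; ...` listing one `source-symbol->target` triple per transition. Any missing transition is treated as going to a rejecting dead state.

start=s0; accept=s2,s4; s0-a->s1; s0-b->s0; s0-c->s0; s1-a->s2; s1-b->s3; s1-c->s3; s2-a->s0; s2-b->s4; s2-c->s4; s3-a->s5; s3-b->s3; s3-c->s3; s4-a->s0; s4-b->s6; s4-c->s6; s5-a->s0; s5-b->s4; s5-c->s4; s6-a->s0; s6-b->s6; s6-c->s6

Build one automaton per condition and run them in lockstep. One (13 states) tracks the last 2 symbols read; the other (3 states) tracks the count of `a`s modulo 3. Each combined state is a pair, one component from each; accept when both components accept. Equivalent product states are then merged.
7 states suffice.
        a   b   c  
>  s0   s1  s0  s0 
   s1   s2  s3  s3 
 * s2   s0  s4  s4 
   s3   s5  s3  s3 
 * s4   s0  s6  s6 
   s5   s0  s4  s4 
   s6   s0  s6  s6 
(> = start, * = accepting)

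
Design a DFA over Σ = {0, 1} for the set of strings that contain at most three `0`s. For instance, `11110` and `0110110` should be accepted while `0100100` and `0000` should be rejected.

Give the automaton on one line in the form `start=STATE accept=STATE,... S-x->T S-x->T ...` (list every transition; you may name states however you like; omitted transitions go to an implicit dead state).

start=A accept=A,B,C,D A-0->B A-1->A B-0->C B-1->B C-0->D C-1->C D-0->E D-1->D E-0->E E-1->E

Count `0`s, saturating at 4: states A through D mean 0 through 3 `0`s seen; E means more than 3. Each `0` increments (capped at E); other symbols loop. Accept from {A, B, C, D}.
A 5-state machine:
       0  1 
>* A   B  A 
 * B   C  B 
 * C   D  C 
 * D   E  D 
   E   E  E 
(> = start, * = accepting)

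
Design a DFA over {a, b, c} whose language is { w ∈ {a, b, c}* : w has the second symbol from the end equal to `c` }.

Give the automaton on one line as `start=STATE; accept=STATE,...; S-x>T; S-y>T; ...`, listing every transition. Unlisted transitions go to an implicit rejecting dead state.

start=q0; accept=q10,q11,q12; q0-a>q1; q0-b>q2; q0-c>q3; q1-a>q4; q1-b>q5; q1-c>q6; q2-a>q7; q2-b>q8; q2-c>q9; q3-a>q10; q3-b>q11; q3-c>q12; q4-a>q4; q4-b>q5; q4-c>q6; q5-a>q7; q5-b>q8; q5-c>q9; q6-a>q10; q6-b>q11; q6-c>q12; q7-a>q4; q7-b>q5; q7-c>q6; q8-a>q7; q8-b>q8; q8-c>q9; q9-a>q10; q9-b>q11; q9-c>q12; q10-a>q4; q10-b>q5; q10-c>q6; q11-a>q7; q11-b>q8; q11-c>q9; q12-a>q10; q12-b>q11; q12-c>q12

A DFA must remember the last 2 symbols (since which symbol is second-to-last isn't known until the input ends). Use one state per possible window of the last ≤2 symbols; accept from those whose window starts with `c`.
          a    b    c  
>  q0     q1   q2   q3 
   q1     q4   q5   q6 
   q2     q7   q8   q9 
   q3    q10  q11  q12 
   q4     q4   q5   q6 
   q5     q7   q8   q9 
   q6    q10  q11  q12 
   q7     q4   q5   q6 
   q8     q7   q8   q9 
   q9    q10  q11  q12 
 * q10    q4   q5   q6 
 * q11    q7   q8   q9 
 * q12   q10  q11  q12 
(> = start, * = accepting)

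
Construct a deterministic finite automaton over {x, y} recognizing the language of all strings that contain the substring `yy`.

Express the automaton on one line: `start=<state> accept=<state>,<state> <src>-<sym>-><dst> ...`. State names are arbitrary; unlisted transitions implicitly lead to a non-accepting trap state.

States q0..q1 record the length of the longest prefix of `yy` that matches the current input suffix. Reaching q2 means `yy` has been seen, and we stay there forever. Accept from q2.
A 3-state machine:
        x   y  
>  q0   q0  q1 
   q1   q0  q2 
 * q2   q2  q2 
(> = start, * = accepting)

start=q0 accept=q2 q0-x->q0 q0-y->q1 q1-x->q0 q1-y->q2 q2-x->q2 q2-y->q2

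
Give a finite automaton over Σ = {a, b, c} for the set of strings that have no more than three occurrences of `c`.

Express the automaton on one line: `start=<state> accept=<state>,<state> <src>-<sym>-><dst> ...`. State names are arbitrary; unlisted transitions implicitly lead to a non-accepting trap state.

Count `c`s, saturating at 4: states q0 through q3 mean 0 through 3 `c`s seen; q4 means more than 3. Each `c` increments (capped at q4); other symbols loop. Accept from {q0, q1, q2, q3}.
        a   b   c  
>* q0   q0  q0  q1 
 * q1   q1  q1  q2 
 * q2   q2  q2  q3 
 * q3   q3  q3  q4 
   q4   q4  q4  q4 
(> = start, * = accepting)

start=q0 accept=q0,q1,q2,q3 q0-a->q0 q0-b->q0 q0-c->q1 q1-a->q1 q1-b->q1 q1-c->q2 q2-a->q2 q2-b->q2 q2-c->q3 q3-a->q3 q3-b->q3 q3-c->q4 q4-a->q4 q4-b->q4 q4-c->q4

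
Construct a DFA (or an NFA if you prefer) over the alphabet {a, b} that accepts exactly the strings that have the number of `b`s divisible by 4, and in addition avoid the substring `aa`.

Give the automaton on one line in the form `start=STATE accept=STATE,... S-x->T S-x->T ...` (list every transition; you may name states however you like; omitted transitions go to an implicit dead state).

Handle the two conditions separately and then intersect. The first has 4 states tracking the count of `b`s modulo 4; the second has 3 states tracking partial matches of the forbidden pattern `aa`. A product state is a pair (one from each), accepting exactly when both do.
          a    b  
>* q0     q1   q2 
 * q1     q3   q2 
   q2     q4   q5 
   q3     q3   q6 
   q4     q6   q5 
   q5     q7   q8 
   q6     q6   q9 
   q7     q9   q8 
   q8    q10   q0 
   q9     q9  q11 
   q10   q11   q0 
   q11   q11   q3 
(> = start, * = accepting)

start=q0 accept=q0,q1 q0-a->q1 q0-b->q2 q1-a->q3 q1-b->q2 q2-a->q4 q2-b->q5 q3-a->q3 q3-b->q6 q4-a->q6 q4-b->q5 q5-a->q7 q5-b->q8 q6-a->q6 q6-b->q9 q7-a->q9 q7-b->q8 q8-a->q10 q8-b->q0 q9-a->q9 q9-b->q11 q10-a->q11 q10-b->q0 q11-a->q11 q11-b->q3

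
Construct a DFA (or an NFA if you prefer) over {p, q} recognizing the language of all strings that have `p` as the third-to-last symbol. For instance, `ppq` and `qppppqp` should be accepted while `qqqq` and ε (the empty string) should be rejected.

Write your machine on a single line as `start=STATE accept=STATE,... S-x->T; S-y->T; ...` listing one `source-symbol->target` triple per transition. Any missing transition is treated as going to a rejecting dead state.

A DFA must remember the last 3 symbols (since which symbol is third-to-last isn't known until the input ends). Use one state per possible window of the last ≤3 symbols; accept from those whose window starts with `p`.
15 states suffice.
          p    q  
>  S0     S1   S2 
   S1     S3   S4 
   S2     S5   S6 
   S3     S7   S8 
   S4     S9  S10 
   S5    S11  S12 
   S6    S13  S14 
 * S7     S7   S8 
 * S8     S9  S10 
 * S9    S11  S12 
 * S10   S13  S14 
   S11    S7   S8 
   S12    S9  S10 
   S13   S11  S12 
   S14   S13  S14 
(> = start, * = accepting)

start=S0; accept=S7,S8,S9,S10; S0-p->S1; S0-q->S2; S1-p->S3; S1-q->S4; S2-p->S5; S2-q->S6; S3-p->S7; S3-q->S8; S4-p->S9; S4-q->S10; S5-p->S11; S5-q->S12; S6-p->S13; S6-q->S14; S7-p->S7; S7-q->S8; S8-p->S9; S8-q->S10; S9-p->S11; S9-q->S12; S10-p->S13; S10-q->S14; S11-p->S7; S11-q->S8; S12-p->S9; S12-q->S10; S13-p->S11; S13-q->S12; S14-p->S13; S14-q->S14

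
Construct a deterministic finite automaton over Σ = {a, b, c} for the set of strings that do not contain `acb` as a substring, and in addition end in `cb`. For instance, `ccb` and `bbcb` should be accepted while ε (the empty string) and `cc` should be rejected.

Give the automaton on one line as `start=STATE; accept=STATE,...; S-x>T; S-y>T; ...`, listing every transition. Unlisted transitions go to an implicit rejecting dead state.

start=s0; accept=s4; s0-a>s1; s0-b>s0; s0-c>s2; s1-a>s1; s1-b>s0; s1-c>s3; s2-a>s1; s2-b>s4; s2-c>s2; s3-a>s1; s3-b>s5; s3-c>s2; s4-a>s1; s4-b>s0; s4-c>s2; s5-a>s6; s5-b>s6; s5-c>s7; s6-a>s6; s6-b>s6; s6-c>s7; s7-a>s6; s7-b>s5; s7-c>s7

Handle the two conditions separately and then intersect. One (4 states) tracks partial matches of the forbidden pattern `acb`; the other (3 states) tracks how much of the suffix `cb` has currently been matched. Each combined state is a pair, one component from each; accept when both components accept.
8 states suffice.
        a   b   c  
>  s0   s1  s0  s2 
   s1   s1  s0  s3 
   s2   s1  s4  s2 
   s3   s1  s5  s2 
 * s4   s1  s0  s2 
   s5   s6  s6  s7 
   s6   s6  s6  s7 
   s7   s6  s5  s7 
(> = start, * = accepting)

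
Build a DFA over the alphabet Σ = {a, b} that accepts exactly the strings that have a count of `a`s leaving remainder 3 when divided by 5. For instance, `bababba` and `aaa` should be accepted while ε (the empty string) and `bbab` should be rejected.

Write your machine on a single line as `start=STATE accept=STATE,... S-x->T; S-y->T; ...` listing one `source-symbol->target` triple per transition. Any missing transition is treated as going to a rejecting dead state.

Keep the running count of `a`s modulo 5: each `a` advances along the cycle q0 → q1 → q2 → q3 → q4 → q0 while other symbols loop. Accept at q3.
A 5-state machine:
        a   b  
>  q0   q1  q0 
   q1   q2  q1 
   q2   q3  q2 
 * q3   q4  q3 
   q4   q0  q4 
(> = start, * = accepting)

start=q0; accept=q3; q0-a->q1; q0-b->q0; q1-a->q2; q1-b->q1; q2-a->q3; q2-b->q2; q3-a->q4; q3-b->q3; q4-a->q0; q4-b->q4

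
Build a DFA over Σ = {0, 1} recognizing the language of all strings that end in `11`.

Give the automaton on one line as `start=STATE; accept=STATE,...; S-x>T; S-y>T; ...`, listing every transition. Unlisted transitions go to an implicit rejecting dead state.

start=s0; accept=s2; s0-0>s0; s0-1>s1; s1-0>s0; s1-1>s2; s2-0>s0; s2-1>s2

Remember how much of `11` the current input suffix matches. State s0 means no match yet; s1 means the last symbol is `1`; s2 means the last 2 symbols are `11`. Only s2 accepts. On a mismatch, fall back to the longest proper suffix that is still a prefix of `11`.
3 states suffice.
        0   1  
>  s0   s0  s1 
   s1   s0  s2 
 * s2   s0  s2 
(> = start, * = accepting)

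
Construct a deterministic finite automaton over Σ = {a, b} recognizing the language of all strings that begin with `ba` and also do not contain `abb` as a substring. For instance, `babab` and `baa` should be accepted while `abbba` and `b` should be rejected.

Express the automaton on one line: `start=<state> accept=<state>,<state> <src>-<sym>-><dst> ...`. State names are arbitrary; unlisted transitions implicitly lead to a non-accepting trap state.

start=s0 accept=s3,s4 s0-a->s1 s0-b->s2 s1-a->s1 s1-b->s1 s2-a->s3 s2-b->s1 s3-a->s3 s3-b->s4 s4-a->s3 s4-b->s1

Handle the two conditions separately and then intersect. The first has 4 states tracking whether the input so far still matches the prefix `ba`; the second has 4 states tracking partial matches of the forbidden pattern `abb`. A product state is a pair (one from each), accepting exactly when both do. Equivalent product states are then merged.
        a   b  
>  s0   s1  s2 
   s1   s1  s1 
   s2   s3  s1 
 * s3   s3  s4 
 * s4   s3  s1 
(> = start, * = accepting)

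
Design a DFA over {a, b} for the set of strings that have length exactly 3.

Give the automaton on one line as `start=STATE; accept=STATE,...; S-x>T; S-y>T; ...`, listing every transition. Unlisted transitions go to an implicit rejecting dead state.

start=S0; accept=S3; S0-a>S1; S0-b>S1; S1-a>S2; S1-b>S2; S2-a>S3; S2-b>S3; S3-a>S4; S3-b>S4; S4-a>S4; S4-b>S4

Count input length up to 4: every symbol moves from S0 toward S4, which means 'more than 3' and absorbs. Accept from {S3}.
With 5 states:
        a   b  
>  S0   S1  S1 
   S1   S2  S2 
   S2   S3  S3 
 * S3   S4  S4 
   S4   S4  S4 
(> = start, * = accepting)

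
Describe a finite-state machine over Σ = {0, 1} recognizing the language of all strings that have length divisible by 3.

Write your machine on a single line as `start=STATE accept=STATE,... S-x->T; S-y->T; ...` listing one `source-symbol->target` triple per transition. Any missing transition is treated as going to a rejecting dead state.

Count input length modulo 3: every symbol advances one step around the cycle A → B → C → A. Accept at A.
A 3-state machine:
       0  1 
>* A   B  B 
   B   C  C 
   C   A  A 
(> = start, * = accepting)

start=A; accept=A; A-0->B; A-1->B; B-0->C; B-1->C; C-0->A; C-1->A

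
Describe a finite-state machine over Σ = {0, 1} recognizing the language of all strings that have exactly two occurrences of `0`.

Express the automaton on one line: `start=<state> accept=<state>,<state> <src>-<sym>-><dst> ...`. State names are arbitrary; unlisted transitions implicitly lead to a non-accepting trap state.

Only the number of `0`s matters, and only up to 3. Make a chain q0 → q1 → q2 → q3 advanced by each `0` (with q3 absorbing); every other symbol self-loops. The accepting set is {q2}.
With 4 states:
        0   1  
>  q0   q1  q0 
   q1   q2  q1 
 * q2   q3  q2 
   q3   q3  q3 
(> = start, * = accepting)

start=q0 accept=q2 q0-0->q1 q0-1->q0 q1-0->q2 q1-1->q1 q2-0->q3 q2-1->q2 q3-0->q3 q3-1->q3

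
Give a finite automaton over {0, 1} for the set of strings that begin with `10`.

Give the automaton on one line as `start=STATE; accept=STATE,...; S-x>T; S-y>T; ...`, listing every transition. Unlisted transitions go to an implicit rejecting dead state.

Check the first 2 symbols one by one: q0 through q1 record how many have matched `10` so far; any wrong symbol goes to the dead state q3. After all 2 match we enter the accepting sink q2.
4 states suffice.
        0   1  
>  q0   q3  q1 
   q1   q2  q3 
 * q2   q2  q2 
   q3   q3  q3 
(> = start, * = accepting)

start=q0; accept=q2; q0-0>q3; q0-1>q1; q1-0>q2; q1-1>q3; q2-0>q2; q2-1>q2; q3-0>q3; q3-1>q3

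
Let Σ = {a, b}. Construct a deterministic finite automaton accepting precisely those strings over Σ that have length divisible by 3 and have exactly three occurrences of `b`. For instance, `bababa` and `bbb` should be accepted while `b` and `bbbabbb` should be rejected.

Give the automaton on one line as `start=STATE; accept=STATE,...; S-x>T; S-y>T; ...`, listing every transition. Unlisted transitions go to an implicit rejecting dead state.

Run two small machines in parallel and take their product. The first has 3 states tracking the input length modulo 3; the second has 5 states tracking the count of `b`s, saturating at 4. A product state is a pair (one from each), accepting exactly when both do.
          a    b  
>  q0     q1   q2 
   q1     q3   q4 
   q2     q4   q5 
   q3     q0   q6 
   q4     q6   q7 
   q5     q7   q8 
   q6     q2   q9 
   q7     q9  q10 
 * q8    q10  q11 
   q9     q5  q12 
   q10   q12  q13 
   q11   q13  q13 
   q12    q8  q14 
   q13   q14  q14 
   q14   q11  q11 
(> = start, * = accepting)

start=q0; accept=q8; q0-a>q1; q0-b>q2; q1-a>q3; q1-b>q4; q2-a>q4; q2-b>q5; q3-a>q0; q3-b>q6; q4-a>q6; q4-b>q7; q5-a>q7; q5-b>q8; q6-a>q2; q6-b>q9; q7-a>q9; q7-b>q10; q8-a>q10; q8-b>q11; q9-a>q5; q9-b>q12; q10-a>q12; q10-b>q13; q11-a>q13; q11-b>q13; q12-a>q8; q12-b>q14; q13-a>q14; q13-b>q14; q14-a>q11; q14-b>q11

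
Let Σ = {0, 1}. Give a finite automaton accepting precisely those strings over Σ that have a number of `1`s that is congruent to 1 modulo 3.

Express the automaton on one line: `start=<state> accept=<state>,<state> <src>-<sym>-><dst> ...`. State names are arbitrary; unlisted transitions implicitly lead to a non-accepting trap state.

Keep the running count of `1`s modulo 3: each `1` advances along the cycle A → B → C → A while other symbols loop. Accept at B.
With 3 states:
       0  1 
>  A   A  B 
 * B   B  C 
   C   C  A 
(> = start, * = accepting)

start=A accept=B A-0->A A-1->B B-0->B B-1->C C-0->C C-1->A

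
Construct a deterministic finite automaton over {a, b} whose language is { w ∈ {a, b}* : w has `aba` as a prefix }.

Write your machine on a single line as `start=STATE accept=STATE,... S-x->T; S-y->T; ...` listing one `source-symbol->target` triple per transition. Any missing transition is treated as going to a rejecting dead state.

Check the first 3 symbols one by one: s0 through s2 record how many have matched `aba` so far; any wrong symbol goes to the dead state s4. After all 3 match we enter the accepting sink s3.
With 5 states:
        a   b  
>  s0   s1  s4 
   s1   s4  s2 
   s2   s3  s4 
 * s3   s3  s3 
   s4   s4  s4 
(> = start, * = accepting)

start=s0; accept=s3; s0-a->s1; s0-b->s4; s1-a->s4; s1-b->s2; s2-a->s3; s2-b->s4; s3-a->s3; s3-b->s3; s4-a->s4; s4-b->s4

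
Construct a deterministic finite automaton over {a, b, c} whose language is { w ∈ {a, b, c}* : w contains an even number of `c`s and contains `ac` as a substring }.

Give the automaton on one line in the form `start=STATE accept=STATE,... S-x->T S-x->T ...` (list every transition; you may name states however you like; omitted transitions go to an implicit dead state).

Build one automaton per condition and run them in lockstep. The first has 2 states tracking the count of `c`s modulo 2; the second has 3 states tracking whether and how much of `ac` has been seen. A product state is a pair (one from each), accepting exactly when both do.
A 6-state machine:
        a   b   c  
>  q0   q1  q0  q2 
   q1   q1  q0  q3 
   q2   q4  q2  q0 
   q3   q3  q3  q5 
   q4   q4  q2  q5 
 * q5   q5  q5  q3 
(> = start, * = accepting)

start=q0 accept=q5 q0-a->q1 q0-b->q0 q0-c->q2 q1-a->q1 q1-b->q0 q1-c->q3 q2-a->q4 q2-b->q2 q2-c->q0 q3-a->q3 q3-b->q3 q3-c->q5 q4-a->q4 q4-b->q2 q4-c->q5 q5-a->q5 q5-b->q5 q5-c->q3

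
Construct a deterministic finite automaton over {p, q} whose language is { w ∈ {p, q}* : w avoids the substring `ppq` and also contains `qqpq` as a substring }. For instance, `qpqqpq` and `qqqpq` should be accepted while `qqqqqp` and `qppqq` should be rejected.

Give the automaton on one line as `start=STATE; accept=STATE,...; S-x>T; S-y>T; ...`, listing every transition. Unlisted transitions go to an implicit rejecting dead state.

start=A; accept=G,H,I; A-p>B; A-q>C; B-p>D; B-q>C; C-p>B; C-q>E; D-p>D; D-q>D; E-p>F; E-q>E; F-p>D; F-q>G; G-p>H; G-q>G; H-p>I; H-q>G; I-p>I; I-q>D

Handle the two conditions separately and then intersect. One (4 states) tracks partial matches of the forbidden pattern `ppq`; the other (5 states) tracks whether and how much of `qqpq` has been seen. Each combined state is a pair, one component from each; accept when both components accept. After merging equivalent states the machine shrinks.
       p  q 
>  A   B  C 
   B   D  C 
   C   B  E 
   D   D  D 
   E   F  E 
   F   D  G 
 * G   H  G 
 * H   I  G 
 * I   I  D 
(> = start, * = accepting)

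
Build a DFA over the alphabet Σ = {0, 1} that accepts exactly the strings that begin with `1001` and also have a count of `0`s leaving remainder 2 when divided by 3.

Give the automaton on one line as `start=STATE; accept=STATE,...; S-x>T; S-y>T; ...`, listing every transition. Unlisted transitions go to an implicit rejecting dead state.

Run two small machines in parallel and take their product. One (6 states) tracks whether the input so far still matches the prefix `1001`; the other (3 states) tracks the count of `0`s modulo 3. Each combined state is a pair, one component from each; accept when both components accept.
With 10 states:
       0  1 
>  A   B  C 
   B   D  B 
   C   E  F 
   D   F  D 
   E   G  B 
   F   B  F 
   G   F  H 
 * H   I  H 
   I   J  I 
   J   H  J 
(> = start, * = accepting)

start=A; accept=H; A-0>B; A-1>C; B-0>D; B-1>B; C-0>E; C-1>F; D-0>F; D-1>D; E-0>G; E-1>B; F-0>B; F-1>F; G-0>F; G-1>H; H-0>I; H-1>H; I-0>J; I-1>I; J-0>H; J-1>J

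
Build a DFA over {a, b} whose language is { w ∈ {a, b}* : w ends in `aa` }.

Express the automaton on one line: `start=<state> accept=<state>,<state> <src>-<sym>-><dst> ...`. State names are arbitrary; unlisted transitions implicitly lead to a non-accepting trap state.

start=q0 accept=q2 q0-a->q1 q0-b->q0 q1-a->q2 q1-b->q0 q2-a->q2 q2-b->q0

Let each state record the length of the longest suffix of the input read so far that is also a prefix of `aa`. q1 means the last symbol is `a`; q2 means the last 2 symbols are `aa`. Accept only at q2, where the string currently ends in `aa`.
        a   b  
>  q0   q1  q0 
   q1   q2  q0 
 * q2   q2  q0 
(> = start, * = accepting)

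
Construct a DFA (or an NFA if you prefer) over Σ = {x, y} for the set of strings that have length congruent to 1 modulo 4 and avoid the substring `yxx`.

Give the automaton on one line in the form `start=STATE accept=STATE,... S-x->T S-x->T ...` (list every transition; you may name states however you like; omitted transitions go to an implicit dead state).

Build one automaton per condition and run them in lockstep. The first has 4 states tracking the input length modulo 4; the second has 4 states tracking partial matches of the forbidden pattern `yxx`. A product state is a pair (one from each), accepting exactly when both do.
          x    y  
>  q0     q1   q2 
 * q1     q3   q4 
 * q2     q5   q4 
   q3     q6   q7 
   q4     q8   q7 
   q5     q9   q7 
   q6     q0  q10 
   q7    q11  q10 
   q8    q12  q10 
   q9    q12  q12 
   q10   q13   q2 
   q11   q14   q2 
   q12   q14  q14 
 * q13   q15   q4 
   q14   q15  q15 
   q15    q9   q9 
(> = start, * = accepting)

start=q0 accept=q1,q2,q13 q0-x->q1 q0-y->q2 q1-x->q3 q1-y->q4 q2-x->q5 q2-y->q4 q3-x->q6 q3-y->q7 q4-x->q8 q4-y->q7 q5-x->q9 q5-y->q7 q6-x->q0 q6-y->q10 q7-x->q11 q7-y->q10 q8-x->q12 q8-y->q10 q9-x->q12 q9-y->q12 q10-x->q13 q10-y->q2 q11-x->q14 q11-y->q2 q12-x->q14 q12-y->q14 q13-x->q15 q13-y->q4 q14-x->q15 q14-y->q15 q15-x->q9 q15-y->q9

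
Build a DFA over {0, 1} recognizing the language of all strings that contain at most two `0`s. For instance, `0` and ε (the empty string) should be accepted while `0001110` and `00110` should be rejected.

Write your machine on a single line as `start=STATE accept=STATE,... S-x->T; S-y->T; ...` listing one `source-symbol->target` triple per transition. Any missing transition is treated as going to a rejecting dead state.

start=A; accept=A,B,C; A-0->B; A-1->A; B-0->C; B-1->B; C-0->D; C-1->C; D-0->D; D-1->D

Count `0`s, saturating at 3: states A through C mean 0 through 2 `0`s seen; D means more than 2. Each `0` increments (capped at D); other symbols loop. Accept from {A, B, C}.
4 states suffice.
       0  1 
>* A   B  A 
 * B   C  B 
 * C   D  C 
   D   D  D 
(> = start, * = accepting)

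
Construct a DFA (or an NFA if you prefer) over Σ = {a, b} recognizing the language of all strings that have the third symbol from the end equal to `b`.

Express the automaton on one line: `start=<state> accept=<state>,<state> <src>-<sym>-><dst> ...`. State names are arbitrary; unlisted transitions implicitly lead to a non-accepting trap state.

start=s0 accept=s11,s12,s13,s14 s0-a->s1 s0-b->s2 s1-a->s3 s1-b->s4 s2-a->s5 s2-b->s6 s3-a->s7 s3-b->s8 s4-a->s9 s4-b->s10 s5-a->s11 s5-b->s12 s6-a->s13 s6-b->s14 s7-a->s7 s7-b->s8 s8-a->s9 s8-b->s10 s9-a->s11 s9-b->s12 s10-a->s13 s10-b->s14 s11-a->s7 s11-b->s8 s12-a->s9 s12-b->s10 s13-a->s11 s13-b->s12 s14-a->s13 s14-b->s14

A DFA must remember the last 3 symbols (since which symbol is third-to-last isn't known until the input ends). Use one state per possible window of the last ≤3 symbols; accept from those whose window starts with `b`.
A 15-state machine:
          a    b  
>  s0     s1   s2 
   s1     s3   s4 
   s2     s5   s6 
   s3     s7   s8 
   s4     s9  s10 
   s5    s11  s12 
   s6    s13  s14 
   s7     s7   s8 
   s8     s9  s10 
   s9    s11  s12 
   s10   s13  s14 
 * s11    s7   s8 
 * s12    s9  s10 
 * s13   s11  s12 
 * s14   s13  s14 
(> = start, * = accepting)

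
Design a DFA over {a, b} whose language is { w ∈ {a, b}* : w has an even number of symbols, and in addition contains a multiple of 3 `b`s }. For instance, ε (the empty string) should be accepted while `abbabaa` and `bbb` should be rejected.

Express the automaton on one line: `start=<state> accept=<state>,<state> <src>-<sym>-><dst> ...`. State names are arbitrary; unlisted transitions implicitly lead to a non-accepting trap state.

start=q0 accept=q0 q0-a->q1 q0-b->q2 q1-a->q0 q1-b->q3 q2-a->q3 q2-b->q4 q3-a->q2 q3-b->q5 q4-a->q5 q4-b->q1 q5-a->q4 q5-b->q0

Run two small machines in parallel and take their product. One (2 states) tracks the input length modulo 2; the other (3 states) tracks the count of `b`s modulo 3. Each combined state is a pair, one component from each; accept when both components accept.
With 6 states:
        a   b  
>* q0   q1  q2 
   q1   q0  q3 
   q2   q3  q4 
   q3   q2  q5 
   q4   q5  q1 
   q5   q4  q0 
(> = start, * = accepting)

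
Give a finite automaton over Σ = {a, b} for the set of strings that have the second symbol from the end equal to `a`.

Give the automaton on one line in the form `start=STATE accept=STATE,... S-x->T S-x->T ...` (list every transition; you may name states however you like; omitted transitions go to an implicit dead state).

Because acceptance depends on a position counted from the end, the machine has to buffer the most recent 2 symbols. Make each state the string of the last up-to-2 symbols read; on input `x` shift the window left and append `x`. Accept when the buffered window has length 2 and begins with `a`.
        a   b  
>  s0   s1  s2 
   s1   s3  s4 
   s2   s5  s6 
 * s3   s3  s4 
 * s4   s5  s6 
   s5   s3  s4 
   s6   s5  s6 
(> = start, * = accepting)

start=s0 accept=s3,s4 s0-a->s1 s0-b->s2 s1-a->s3 s1-b->s4 s2-a->s5 s2-b->s6 s3-a->s3 s3-b->s4 s4-a->s5 s4-b->s6 s5-a->s3 s5-b->s4 s6-a->s5 s6-b->s6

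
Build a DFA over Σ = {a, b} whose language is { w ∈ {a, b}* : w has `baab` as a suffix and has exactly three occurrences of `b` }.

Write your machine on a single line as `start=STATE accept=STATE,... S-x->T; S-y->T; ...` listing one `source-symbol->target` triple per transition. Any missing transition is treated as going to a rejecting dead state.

Run two small machines in parallel and take their product. One (5 states) tracks how much of the suffix `baab` has currently been matched; the other (5 states) tracks the count of `b`s, saturating at 4. Each combined state is a pair, one component from each; accept when both components accept. Equivalent product states are then merged.
With 7 states:
        a   b  
>  q0   q0  q1 
   q1   q1  q2 
   q2   q3  q4 
   q3   q5  q4 
   q4   q4  q4 
   q5   q4  q6 
 * q6   q4  q4 
(> = start, * = accepting)

start=q0; accept=q6; q0-a->q0; q0-b->q1; q1-a->q1; q1-b->q2; q2-a->q3; q2-b->q4; q3-a->q5; q3-b->q4; q4-a->q4; q4-b->q4; q5-a->q4; q5-b->q6; q6-a->q4; q6-b->q4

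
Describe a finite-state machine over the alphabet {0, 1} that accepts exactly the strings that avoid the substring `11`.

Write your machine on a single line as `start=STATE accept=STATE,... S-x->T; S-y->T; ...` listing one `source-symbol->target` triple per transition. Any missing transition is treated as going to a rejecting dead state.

This is the complement of 'contains `11`'. Use the same substring-matching states — A through C holding how much of `11` has just been matched — but flip the accepting set: everything except the trap C accepts.
A 3-state machine:
       0  1 
>* A   A  B 
 * B   A  C 
   C   C  C 
(> = start, * = accepting)

start=A; accept=A,B; A-0->A; A-1->B; B-0->A; B-1->C; C-0->C; C-1->C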